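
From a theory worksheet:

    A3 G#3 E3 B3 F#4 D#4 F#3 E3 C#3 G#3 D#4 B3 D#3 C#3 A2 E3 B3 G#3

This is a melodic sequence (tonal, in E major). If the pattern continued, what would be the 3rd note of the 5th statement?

With 6-note cells, note 3 of each statement runs E3, C#3, A2.
Extending down a 3rd: F#2 → D#2.

D#2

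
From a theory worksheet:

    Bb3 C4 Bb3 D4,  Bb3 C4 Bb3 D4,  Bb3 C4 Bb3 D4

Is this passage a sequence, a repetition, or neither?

repetition

Each 4-note cell is identical (Bb3 C4 Bb3 D4), restated at the same pitch.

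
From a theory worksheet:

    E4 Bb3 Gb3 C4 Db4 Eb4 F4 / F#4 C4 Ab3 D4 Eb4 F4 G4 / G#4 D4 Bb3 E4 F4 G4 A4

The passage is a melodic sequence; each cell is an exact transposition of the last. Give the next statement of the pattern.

The 7-note cells begin on E4, F#4, G#4 — each up a 2nd from the last.
Statement 4 starts on A#4 and keeps the same exact contour: A#4 E4 C4 F#4 G4 A4 B4.

A#4 E4 C4 F#4 G4 A4 B4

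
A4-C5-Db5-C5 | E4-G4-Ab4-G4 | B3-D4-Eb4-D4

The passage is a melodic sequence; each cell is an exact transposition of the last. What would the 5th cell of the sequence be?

C#3 E3 F3 E3

Taking 4-note groups, the heads are A4, E4, B3: the pattern moves down a 4th.
Carrying on: F#3 → C#3.
So cell 5 is C#3 E3 F3 E3.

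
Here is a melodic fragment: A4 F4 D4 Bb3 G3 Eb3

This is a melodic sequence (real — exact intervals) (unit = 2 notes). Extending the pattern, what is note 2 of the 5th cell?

Grouping in 2s, the 2nd note of each cell is F4, Bb3, Eb3.
Extending down a 5th: Ab2 → Db2.

Db2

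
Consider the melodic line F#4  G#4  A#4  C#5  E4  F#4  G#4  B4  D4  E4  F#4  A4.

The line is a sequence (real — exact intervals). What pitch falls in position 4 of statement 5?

The unit is 4 notes. Position-4 pitches of the 3 shown cells: C#5, B4, A4.
Extending down a 2nd: G4 → F4.

F4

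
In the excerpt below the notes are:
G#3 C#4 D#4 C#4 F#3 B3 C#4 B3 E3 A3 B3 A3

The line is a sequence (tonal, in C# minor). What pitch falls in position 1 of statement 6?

B2

With 4-note cells, note 1 of each statement runs G#3, F#3, E3.
Carrying that down a 2nd forward: D#3 → C#3 → B2.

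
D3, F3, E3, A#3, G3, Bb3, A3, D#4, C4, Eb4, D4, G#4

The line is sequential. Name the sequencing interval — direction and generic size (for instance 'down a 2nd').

up a 4th

Taking 4-note groups, the heads are D3, G3, C4: the pattern moves up a 4th.
D3 to G3 is up a 4th.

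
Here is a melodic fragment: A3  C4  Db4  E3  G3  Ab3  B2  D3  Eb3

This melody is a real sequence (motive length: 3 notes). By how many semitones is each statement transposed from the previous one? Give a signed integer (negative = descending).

With a 3-note motive the entries are A3, E3, B2, each down a 4th from the previous.
A3 to E3 spans -5 semitones.

-5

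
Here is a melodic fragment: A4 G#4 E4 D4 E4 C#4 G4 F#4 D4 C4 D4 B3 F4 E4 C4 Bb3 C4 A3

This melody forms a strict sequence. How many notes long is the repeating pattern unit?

18 notes total. Splitting into 3 groups of 6:
A4 G#4 E4 D4 E4 C#4 | G4 F#4 D4 C4 D4 B3 | F4 E4 C4 Bb3 C4 A3
That's a consistent down a 2nd shift per cell, and no other grouping gives one.

6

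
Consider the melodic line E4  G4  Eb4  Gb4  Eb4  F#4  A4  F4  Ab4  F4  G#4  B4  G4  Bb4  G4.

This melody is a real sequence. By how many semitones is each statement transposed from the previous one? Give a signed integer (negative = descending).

2

With a 5-note motive the entries are E4, F#4, G#4, each up a 2nd from the previous.
Counting half-steps from E4 to F#4: 2.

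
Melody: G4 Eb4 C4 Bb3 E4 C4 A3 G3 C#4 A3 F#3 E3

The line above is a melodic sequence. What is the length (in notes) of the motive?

Try groups of 4 (3 cells in 12 notes):
G4 Eb4 C4 Bb3 | E4 C4 A3 G3 | C#4 A3 F#3 E3
Every group is a transposition down a 3rd of the one before; no shorter unit works.

4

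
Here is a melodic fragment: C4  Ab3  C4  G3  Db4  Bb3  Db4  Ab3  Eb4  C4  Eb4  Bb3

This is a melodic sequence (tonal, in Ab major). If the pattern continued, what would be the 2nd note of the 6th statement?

With 4-note cells, note 2 of each statement runs Ab3, Bb3, C4.
Extending up a 2nd: Db4 → Eb4 → F4.

F4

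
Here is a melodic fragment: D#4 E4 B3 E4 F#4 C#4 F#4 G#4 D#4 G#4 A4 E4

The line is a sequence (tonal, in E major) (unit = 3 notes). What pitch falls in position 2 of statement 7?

Grouping in 3s, the 2nd note of each cell is E4, F#4, G#4, A4.
Carrying that up a 2nd forward: B4 → C#5 → D#5.

D#5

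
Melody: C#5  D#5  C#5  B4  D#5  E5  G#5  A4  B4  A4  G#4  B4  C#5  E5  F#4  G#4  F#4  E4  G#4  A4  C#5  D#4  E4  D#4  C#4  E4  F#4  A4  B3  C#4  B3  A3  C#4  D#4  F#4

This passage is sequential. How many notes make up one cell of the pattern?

7

35 notes total. Splitting into 5 groups of 7:
C#5 D#5 C#5 B4 D#5 E5 G#5 | A4 B4 A4 G#4 B4 C#5 E5 | F#4 G#4 F#4 E4 G#4 A4 C#5 | D#4 E4 D#4 C#4 E4 F#4 A4 | B3 C#4 B3 A3 C#4 D#4 F#4
Every group is a transposition down a 3rd of the one before; no shorter unit works.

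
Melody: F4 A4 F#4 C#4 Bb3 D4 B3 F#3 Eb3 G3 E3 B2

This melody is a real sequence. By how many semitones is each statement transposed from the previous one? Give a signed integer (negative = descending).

Taking 4-note groups, the heads are F4, Bb3, Eb3: the pattern moves down a 5th.
F4→Bb3 is 58 − 65 = -7 semitones.

-7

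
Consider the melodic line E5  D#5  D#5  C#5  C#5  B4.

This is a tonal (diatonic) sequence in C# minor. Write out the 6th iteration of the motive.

The 2-note cells begin on E5, D#5, C#5 — each down a 2nd from the last.
Carrying on: B4 → A4 → G#4.
So cell 6 is G#4 F#4.

G#4 F#4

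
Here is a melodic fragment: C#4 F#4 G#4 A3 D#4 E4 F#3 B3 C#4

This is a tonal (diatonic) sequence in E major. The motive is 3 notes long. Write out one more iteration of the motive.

D#3 G#3 A3

With a 3-note motive the entries are C#4, A3, F#3, each down a 3rd from the previous.
Statement 4 starts on D#3 and keeps the same diatonic contour: D#3 G#3 A3.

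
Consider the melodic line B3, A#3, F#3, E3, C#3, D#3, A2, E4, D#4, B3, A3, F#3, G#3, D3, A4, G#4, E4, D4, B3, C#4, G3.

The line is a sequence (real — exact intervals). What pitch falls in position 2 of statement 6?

B5

Grouping in 7s, the 2nd note of each cell is A#3, D#4, G#4.
Extending up a 4th: C#5 → F#5 → B5.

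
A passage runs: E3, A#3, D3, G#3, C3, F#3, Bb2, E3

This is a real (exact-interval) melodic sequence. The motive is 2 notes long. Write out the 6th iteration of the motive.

Taking 2-note groups, the heads are E3, D3, C3, Bb2: the pattern moves down a 2nd.
Continuing the starts: Ab2 → Gb2.
So cell 6 is Gb2 C3.

Gb2 C3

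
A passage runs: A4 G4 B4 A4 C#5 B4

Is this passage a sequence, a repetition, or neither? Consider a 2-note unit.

Each 2-note cell is the previous one transposed up a 2nd.

sequence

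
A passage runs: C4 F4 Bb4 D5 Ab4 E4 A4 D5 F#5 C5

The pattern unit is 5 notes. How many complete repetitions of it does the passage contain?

10 notes in groups of 5 gives 10/5 = 2 statements.
Starts: C4, E4 — each up a 3rd.

2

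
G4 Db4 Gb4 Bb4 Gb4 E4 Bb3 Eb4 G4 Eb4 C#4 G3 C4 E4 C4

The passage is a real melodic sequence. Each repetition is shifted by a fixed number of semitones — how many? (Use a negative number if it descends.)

-3

The 5-note cells begin on G4, E4, C#4 — each down a 3rd from the last.
G4→E4 is 64 − 67 = -3 semitones.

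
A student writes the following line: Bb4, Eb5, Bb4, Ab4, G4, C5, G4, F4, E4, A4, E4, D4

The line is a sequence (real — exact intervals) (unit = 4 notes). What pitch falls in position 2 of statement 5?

The unit is 4 notes. Position-2 pitches of the 3 shown cells: Eb5, C5, A4.
Extending down a 3rd: F#4 → D#4.

D#4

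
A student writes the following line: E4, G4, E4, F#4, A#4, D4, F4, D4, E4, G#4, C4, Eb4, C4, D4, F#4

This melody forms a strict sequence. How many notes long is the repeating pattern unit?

15 notes total. Splitting into 3 groups of 5:
E4 G4 E4 F#4 A#4 | D4 F4 D4 E4 G#4 | C4 Eb4 C4 D4 F#4
Each cell is the previous one down a 2nd — so the unit is 5 notes.

5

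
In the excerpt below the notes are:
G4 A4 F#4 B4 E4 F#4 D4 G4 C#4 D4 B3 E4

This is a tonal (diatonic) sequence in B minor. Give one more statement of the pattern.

A3 B3 G3 C#4

Unit = 4 notes; the statements start on G4, E4, C#4, moving down a 3rd each time.
From A3 the diatonic shape gives A3 B3 G3 C#4.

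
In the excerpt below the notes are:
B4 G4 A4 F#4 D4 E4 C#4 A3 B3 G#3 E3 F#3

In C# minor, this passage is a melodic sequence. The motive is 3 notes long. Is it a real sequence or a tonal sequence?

Each cell has the same semitone pattern (-4, 2) — intervals are preserved exactly.
And G4 lies outside C# minor, so the sequence is real rather than tonal.

real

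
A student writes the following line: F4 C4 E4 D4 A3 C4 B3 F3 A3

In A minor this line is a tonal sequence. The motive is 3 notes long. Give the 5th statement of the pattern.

E3 B2 D3

With a 3-note motive the entries are F4, D4, B3, each down a 3rd from the previous.
Carrying on: G3 → E3.
So cell 5 is E3 B2 D3.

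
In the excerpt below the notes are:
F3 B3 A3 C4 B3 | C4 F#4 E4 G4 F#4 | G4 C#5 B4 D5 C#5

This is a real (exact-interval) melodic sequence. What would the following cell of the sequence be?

D5 G#5 F#5 A5 G#5

With a 5-note motive the entries are F3, C4, G4, each up a 5th from the previous.
So cell 4 is D5 G#5 F#5 A5 G#5.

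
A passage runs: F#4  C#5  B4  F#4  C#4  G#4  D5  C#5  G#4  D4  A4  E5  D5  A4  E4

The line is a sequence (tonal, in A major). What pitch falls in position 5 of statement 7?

B4

The unit is 5 notes. Position-5 pitches of the 3 shown cells: C#4, D4, E4.
Carrying that up a 2nd forward: F#4 → G#4 → A4 → B4.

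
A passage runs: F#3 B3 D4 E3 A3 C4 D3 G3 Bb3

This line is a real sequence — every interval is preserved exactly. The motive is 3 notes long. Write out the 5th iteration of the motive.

Unit = 3 notes; the statements start on F#3, E3, D3, moving down a 2nd each time.
Continuing the starts: C3 → Bb2.
So cell 5 is Bb2 Eb3 Gb3.

Bb2 Eb3 Gb3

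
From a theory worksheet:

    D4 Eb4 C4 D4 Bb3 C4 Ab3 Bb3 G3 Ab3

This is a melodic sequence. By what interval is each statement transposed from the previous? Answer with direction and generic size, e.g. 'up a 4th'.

Taking 2-note groups, the heads are D4, C4, Bb3, Ab3, G3: the pattern moves down a 2nd.
D4 to C4 is down a 2nd.

down a 2nd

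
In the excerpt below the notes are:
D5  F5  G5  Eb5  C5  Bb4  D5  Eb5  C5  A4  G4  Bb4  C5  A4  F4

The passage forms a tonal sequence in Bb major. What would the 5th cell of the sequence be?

C4 Eb4 F4 D4 Bb3

The 5-note cells begin on D5, Bb4, G4 — each down a 3rd from the last.
Carrying on: Eb4 → C4.
From C4 the diatonic shape gives C4 Eb4 F4 D4 Bb3.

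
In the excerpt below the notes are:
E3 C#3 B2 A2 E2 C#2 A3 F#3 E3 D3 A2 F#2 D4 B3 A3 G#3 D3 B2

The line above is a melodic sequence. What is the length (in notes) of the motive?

6

Try groups of 6 (3 cells in 18 notes):
E3 C#3 B2 A2 E2 C#2 | A3 F#3 E3 D3 A2 F#2 | D4 B3 A3 G#3 D3 B2
Each cell is the previous one up a 4th — so the unit is 6 notes.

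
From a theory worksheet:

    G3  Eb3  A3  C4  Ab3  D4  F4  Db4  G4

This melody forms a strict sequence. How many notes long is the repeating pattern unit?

9 notes total. Splitting into 3 groups of 3:
G3 Eb3 A3 | C4 Ab3 D4 | F4 Db4 G4
Each cell is the previous one up a 4th — so the unit is 3 notes.

3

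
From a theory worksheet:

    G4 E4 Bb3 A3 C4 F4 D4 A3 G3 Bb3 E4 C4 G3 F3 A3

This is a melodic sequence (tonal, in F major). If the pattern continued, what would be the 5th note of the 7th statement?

Grouping in 5s, the 5th note of each cell is C4, Bb3, A3.
Carrying that down a 2nd forward: G3 → F3 → E3 → D3.

D3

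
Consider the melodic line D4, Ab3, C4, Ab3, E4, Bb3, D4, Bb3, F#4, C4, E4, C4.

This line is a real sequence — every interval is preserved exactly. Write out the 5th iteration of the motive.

A#4 E4 G#4 E4

With a 4-note motive the entries are D4, E4, F#4, each up a 2nd from the previous.
Extending up a 2nd: G#4 → A#4.
So cell 5 is A#4 E4 G#4 E4.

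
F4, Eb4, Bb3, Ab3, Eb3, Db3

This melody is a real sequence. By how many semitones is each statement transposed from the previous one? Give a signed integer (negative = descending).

-7

The 2-note cells begin on F4, Bb3, Eb3 — each down a 5th from the last.
F4→Bb3 is 58 − 65 = -7 semitones.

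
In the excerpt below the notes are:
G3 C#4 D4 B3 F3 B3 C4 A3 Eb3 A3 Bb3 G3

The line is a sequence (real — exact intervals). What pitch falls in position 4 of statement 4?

F3

Grouping in 4s, the 4th note of each cell is B3, A3, G3.
Each moves down a 2nd; the next is F3.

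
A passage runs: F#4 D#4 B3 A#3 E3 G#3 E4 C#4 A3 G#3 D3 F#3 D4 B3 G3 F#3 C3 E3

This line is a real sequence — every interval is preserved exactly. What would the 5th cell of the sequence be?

With a 6-note motive the entries are F#4, E4, D4, each down a 2nd from the previous.
Extending down a 2nd: C4 → Bb3.
From Bb3 the exact shape gives Bb3 G3 Eb3 D3 Ab2 C3.

Bb3 G3 Eb3 D3 Ab2 C3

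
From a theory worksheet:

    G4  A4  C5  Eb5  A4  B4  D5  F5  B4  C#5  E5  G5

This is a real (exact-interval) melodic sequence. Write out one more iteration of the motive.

C#5 D#5 F#5 A5

With a 4-note motive the entries are G4, A4, B4, each up a 2nd from the previous.
So cell 4 is C#5 D#5 F#5 A5.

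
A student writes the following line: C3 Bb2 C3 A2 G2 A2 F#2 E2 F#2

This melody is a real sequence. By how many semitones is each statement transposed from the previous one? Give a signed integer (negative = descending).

The 3-note cells begin on C3, A2, F#2 — each down a 3rd from the last.
Counting half-steps from C3 to A2: -3.

-3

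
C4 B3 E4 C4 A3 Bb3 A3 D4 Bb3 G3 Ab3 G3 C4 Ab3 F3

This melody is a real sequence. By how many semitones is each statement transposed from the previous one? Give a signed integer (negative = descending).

The 5-note cells begin on C4, Bb3, Ab3 — each down a 2nd from the last.
Counting half-steps from C4 to Bb3: -2.

-2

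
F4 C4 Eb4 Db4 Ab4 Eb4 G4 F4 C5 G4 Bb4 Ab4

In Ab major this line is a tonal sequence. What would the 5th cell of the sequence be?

G5 Db5 F5 Eb5

Taking 4-note groups, the heads are F4, Ab4, C5: the pattern moves up a 3rd.
Extending up a 3rd: Eb5 → G5.
So cell 5 is G5 Db5 F5 Eb5.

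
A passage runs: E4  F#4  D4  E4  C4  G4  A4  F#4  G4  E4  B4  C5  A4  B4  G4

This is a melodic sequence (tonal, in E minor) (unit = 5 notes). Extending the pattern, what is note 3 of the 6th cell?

G5

Grouping in 5s, the 3rd note of each cell is D4, F#4, A4.
Extending up a 3rd: C5 → E5 → G5.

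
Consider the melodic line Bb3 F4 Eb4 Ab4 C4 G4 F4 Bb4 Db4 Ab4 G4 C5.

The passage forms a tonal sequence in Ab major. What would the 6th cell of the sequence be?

G4 Db5 C5 F5

With a 4-note motive the entries are Bb3, C4, Db4, each up a 2nd from the previous.
Continuing the starts: Eb4 → F4 → G4.
So cell 6 is G4 Db5 C5 F5.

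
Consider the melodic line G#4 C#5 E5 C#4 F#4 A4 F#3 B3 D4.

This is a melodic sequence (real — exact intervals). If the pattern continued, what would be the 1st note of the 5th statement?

The unit is 3 notes. Position-1 pitches of the 3 shown cells: G#4, C#4, F#3.
Extending down a 5th: B2 → E2.

E2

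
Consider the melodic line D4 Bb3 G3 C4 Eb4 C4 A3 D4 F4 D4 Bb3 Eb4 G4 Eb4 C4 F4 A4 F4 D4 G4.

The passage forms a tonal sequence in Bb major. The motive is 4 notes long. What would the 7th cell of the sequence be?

Unit = 4 notes; the statements start on D4, Eb4, F4, G4, A4, moving up a 2nd each time.
Continuing the starts: Bb4 → C5.
So cell 7 is C5 A4 F4 Bb4.

C5 A4 F4 Bb4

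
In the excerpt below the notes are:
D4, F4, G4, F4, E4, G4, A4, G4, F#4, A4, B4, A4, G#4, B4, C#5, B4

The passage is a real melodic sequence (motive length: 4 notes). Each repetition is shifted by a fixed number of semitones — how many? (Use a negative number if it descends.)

2

With a 4-note motive the entries are D4, E4, F#4, G#4, each up a 2nd from the previous.
D4→E4 is 64 − 62 = 2 semitones.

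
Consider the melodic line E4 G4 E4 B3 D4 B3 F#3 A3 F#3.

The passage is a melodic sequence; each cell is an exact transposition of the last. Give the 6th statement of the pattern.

Unit = 3 notes; the statements start on E4, B3, F#3, moving down a 4th each time.
Continuing the starts: C#3 → G#2 → D#2.
So cell 6 is D#2 F#2 D#2.

D#2 F#2 D#2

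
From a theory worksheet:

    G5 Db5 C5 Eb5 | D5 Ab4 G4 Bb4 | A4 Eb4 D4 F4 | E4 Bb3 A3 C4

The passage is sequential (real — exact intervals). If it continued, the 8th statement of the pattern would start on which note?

Unit = 4 notes; the statements start on G5, D5, A4, E4, moving down a 4th each time.
Extending the heads down a 4th: B3 → F#3 → C#3 → G#2.

G#2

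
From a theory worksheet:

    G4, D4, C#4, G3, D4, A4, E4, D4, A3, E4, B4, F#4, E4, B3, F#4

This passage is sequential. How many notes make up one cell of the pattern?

15 notes total. Splitting into 3 groups of 5:
G4 D4 C#4 G3 D4 | A4 E4 D4 A3 E4 | B4 F#4 E4 B3 F#4
That's a consistent up a 2nd shift per cell, and no other grouping gives one.

5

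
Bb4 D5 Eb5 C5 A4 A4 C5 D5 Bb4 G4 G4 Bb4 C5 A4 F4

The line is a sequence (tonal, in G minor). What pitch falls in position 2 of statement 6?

The unit is 5 notes. Position-2 pitches of the 3 shown cells: D5, C5, Bb4.
Carrying that down a 2nd forward: A4 → G4 → F4.

F4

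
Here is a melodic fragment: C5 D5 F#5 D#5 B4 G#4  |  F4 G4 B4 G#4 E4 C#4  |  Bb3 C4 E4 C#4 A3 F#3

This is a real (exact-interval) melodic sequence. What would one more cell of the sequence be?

Unit = 6 notes; the statements start on C5, F4, Bb3, moving down a 5th each time.
Statement 4 starts on Eb3 and keeps the same exact contour: Eb3 F3 A3 F#3 D3 B2.

Eb3 F3 A3 F#3 D3 B2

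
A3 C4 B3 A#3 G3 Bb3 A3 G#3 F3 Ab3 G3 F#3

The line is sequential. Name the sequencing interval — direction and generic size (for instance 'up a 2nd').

Unit = 4 notes; the statements start on A3, G3, F3, moving down a 2nd each time.
From A3 to G3: down a 2nd.

down a 2nd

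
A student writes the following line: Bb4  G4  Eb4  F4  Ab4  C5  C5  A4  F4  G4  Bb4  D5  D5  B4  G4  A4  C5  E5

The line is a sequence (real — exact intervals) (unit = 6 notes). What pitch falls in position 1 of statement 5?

Grouping in 6s, the 1st note of each cell is Bb4, C5, D5.
Each moves up a 2nd. Continuing: E5 → F#5.

F#5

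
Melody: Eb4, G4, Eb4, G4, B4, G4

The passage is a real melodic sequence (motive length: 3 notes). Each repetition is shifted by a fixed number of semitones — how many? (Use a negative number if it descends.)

Taking 3-note groups, the heads are Eb4, G4: the pattern moves up a 3rd.
Eb4 to G4 spans +4 semitones.

4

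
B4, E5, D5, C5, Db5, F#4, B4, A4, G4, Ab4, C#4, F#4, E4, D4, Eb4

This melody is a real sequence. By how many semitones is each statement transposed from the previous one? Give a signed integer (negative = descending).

-5

The 5-note cells begin on B4, F#4, C#4 — each down a 4th from the last.
Counting half-steps from B4 to F#4: -5.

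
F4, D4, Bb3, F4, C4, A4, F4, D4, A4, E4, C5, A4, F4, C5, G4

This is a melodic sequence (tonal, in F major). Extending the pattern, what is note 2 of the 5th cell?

With 5-note cells, note 2 of each statement runs D4, F4, A4.
Carrying that up a 3rd forward: C5 → E5.

E5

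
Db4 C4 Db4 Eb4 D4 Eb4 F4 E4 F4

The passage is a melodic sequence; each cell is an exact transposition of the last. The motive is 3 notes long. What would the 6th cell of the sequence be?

Unit = 3 notes; the statements start on Db4, Eb4, F4, moving up a 2nd each time.
Extending up a 2nd: G4 → A4 → B4.
So cell 6 is B4 A#4 B4.

B4 A#4 B4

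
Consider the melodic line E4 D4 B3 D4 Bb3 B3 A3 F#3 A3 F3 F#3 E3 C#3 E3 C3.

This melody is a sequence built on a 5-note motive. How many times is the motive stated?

15 notes in groups of 5 gives 15/5 = 3 statements.
Starts: E4, B3, F#3 — each down a 4th.

3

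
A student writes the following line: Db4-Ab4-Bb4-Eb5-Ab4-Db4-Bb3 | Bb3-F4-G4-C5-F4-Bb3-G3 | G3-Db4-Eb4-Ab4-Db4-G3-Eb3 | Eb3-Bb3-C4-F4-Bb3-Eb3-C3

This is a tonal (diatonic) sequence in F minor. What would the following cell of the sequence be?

Taking 7-note groups, the heads are Db4, Bb3, G3, Eb3: the pattern moves down a 3rd.
From C3 the diatonic shape gives C3 G3 Ab3 Db4 G3 C3 Ab2.

C3 G3 Ab3 Db4 G3 C3 Ab2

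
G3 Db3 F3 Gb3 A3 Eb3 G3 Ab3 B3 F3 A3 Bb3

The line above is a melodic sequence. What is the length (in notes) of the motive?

4

There are 12 notes; a 4-note unit gives 3 cells:
G3 Db3 F3 Gb3 | A3 Eb3 G3 Ab3 | B3 F3 A3 Bb3
That's a consistent up a 2nd shift per cell, and no other grouping gives one.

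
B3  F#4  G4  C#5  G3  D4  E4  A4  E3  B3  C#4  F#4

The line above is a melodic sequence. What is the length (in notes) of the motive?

12 notes total. Splitting into 3 groups of 4:
B3 F#4 G4 C#5 | G3 D4 E4 A4 | E3 B3 C#4 F#4
That's a consistent down a 3rd shift per cell, and no other grouping gives one.

4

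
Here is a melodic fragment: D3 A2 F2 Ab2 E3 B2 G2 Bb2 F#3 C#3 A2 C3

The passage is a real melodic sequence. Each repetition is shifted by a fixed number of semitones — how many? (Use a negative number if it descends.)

With a 4-note motive the entries are D3, E3, F#3, each up a 2nd from the previous.
D3→E3 is 52 − 50 = 2 semitones.

2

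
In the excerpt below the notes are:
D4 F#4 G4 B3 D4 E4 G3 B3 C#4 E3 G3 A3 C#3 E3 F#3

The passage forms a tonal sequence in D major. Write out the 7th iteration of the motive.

The 3-note cells begin on D4, B3, G3, E3, C#3 — each down a 3rd from the last.
Continuing the starts: A2 → F#2.
Statement 7 starts on F#2 and keeps the same diatonic contour: F#2 A2 B2.

F#2 A2 B2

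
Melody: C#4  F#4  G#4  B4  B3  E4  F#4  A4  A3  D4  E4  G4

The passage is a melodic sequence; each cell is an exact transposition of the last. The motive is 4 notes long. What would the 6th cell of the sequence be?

With a 4-note motive the entries are C#4, B3, A3, each down a 2nd from the previous.
Carrying on: G3 → F3 → Eb3.
Statement 6 starts on Eb3 and keeps the same exact contour: Eb3 Ab3 Bb3 Db4.

Eb3 Ab3 Bb3 Db4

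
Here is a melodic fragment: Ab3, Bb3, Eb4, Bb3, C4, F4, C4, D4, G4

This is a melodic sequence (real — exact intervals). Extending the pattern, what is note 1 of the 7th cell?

G#4

With 3-note cells, note 1 of each statement runs Ab3, Bb3, C4.
Extending up a 2nd: D4 → E4 → F#4 → G#4.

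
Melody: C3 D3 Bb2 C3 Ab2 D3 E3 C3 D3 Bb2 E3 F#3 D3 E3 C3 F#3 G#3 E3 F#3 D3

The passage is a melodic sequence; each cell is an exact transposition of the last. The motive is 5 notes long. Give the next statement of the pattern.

G#3 A#3 F#3 G#3 E3

The 5-note cells begin on C3, D3, E3, F#3 — each up a 2nd from the last.
From G#3 the exact shape gives G#3 A#3 F#3 G#3 E3.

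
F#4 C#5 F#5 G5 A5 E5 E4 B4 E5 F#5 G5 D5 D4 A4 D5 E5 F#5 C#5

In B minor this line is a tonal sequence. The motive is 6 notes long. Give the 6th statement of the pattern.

Unit = 6 notes; the statements start on F#4, E4, D4, moving down a 2nd each time.
Carrying on: C#4 → B3 → A3.
So cell 6 is A3 E4 A4 B4 C#5 G4.

A3 E4 A4 B4 C#5 G4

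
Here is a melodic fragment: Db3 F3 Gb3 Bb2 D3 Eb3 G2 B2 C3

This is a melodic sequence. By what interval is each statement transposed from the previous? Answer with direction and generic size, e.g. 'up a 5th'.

down a 3rd

Taking 3-note groups, the heads are Db3, Bb2, G2: the pattern moves down a 3rd.
Db3 to Bb2 is down a 3rd.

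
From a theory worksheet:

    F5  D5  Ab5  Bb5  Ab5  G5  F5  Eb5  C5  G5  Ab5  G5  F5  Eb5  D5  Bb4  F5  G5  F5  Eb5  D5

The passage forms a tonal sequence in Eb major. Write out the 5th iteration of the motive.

Bb4 G4 D5 Eb5 D5 C5 Bb4

With a 7-note motive the entries are F5, Eb5, D5, each down a 2nd from the previous.
Continuing the starts: C5 → Bb4.
From Bb4 the diatonic shape gives Bb4 G4 D5 Eb5 D5 C5 Bb4.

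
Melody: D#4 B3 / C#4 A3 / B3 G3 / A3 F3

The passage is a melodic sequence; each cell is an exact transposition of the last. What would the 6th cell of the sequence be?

Taking 2-note groups, the heads are D#4, C#4, B3, A3: the pattern moves down a 2nd.
Continuing the starts: G3 → F3.
From F3 the exact shape gives F3 Db3.

F3 Db3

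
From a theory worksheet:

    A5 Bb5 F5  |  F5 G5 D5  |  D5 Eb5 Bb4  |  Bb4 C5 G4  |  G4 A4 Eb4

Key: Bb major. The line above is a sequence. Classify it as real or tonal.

Every note is diatonic to Bb major.
Cell 1 has +1 semitones from note 1 to 2, but cell 2 has +2 — the interval quality changes while the contour stays the same, which is the hallmark of a tonal sequence.

tonal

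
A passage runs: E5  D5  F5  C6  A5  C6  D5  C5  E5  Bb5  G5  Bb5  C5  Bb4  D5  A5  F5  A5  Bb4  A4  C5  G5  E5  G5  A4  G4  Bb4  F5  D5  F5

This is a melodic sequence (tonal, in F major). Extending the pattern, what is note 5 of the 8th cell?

Grouping in 6s, the 5th note of each cell is A5, G5, F5, E5, D5.
Extending down a 2nd: C5 → Bb4 → A4.

A4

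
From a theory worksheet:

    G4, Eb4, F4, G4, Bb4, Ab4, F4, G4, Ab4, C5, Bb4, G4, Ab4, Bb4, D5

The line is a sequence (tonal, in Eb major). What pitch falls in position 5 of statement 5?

F5

The unit is 5 notes. Position-5 pitches of the 3 shown cells: Bb4, C5, D5.
Carrying that up a 2nd forward: Eb5 → F5.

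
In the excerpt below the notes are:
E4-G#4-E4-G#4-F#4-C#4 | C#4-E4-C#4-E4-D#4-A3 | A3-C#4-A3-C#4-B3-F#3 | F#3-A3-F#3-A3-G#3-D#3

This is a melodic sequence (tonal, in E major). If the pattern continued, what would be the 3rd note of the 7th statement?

The unit is 6 notes. Position-3 pitches of the 4 shown cells: E4, C#4, A3, F#3.
Extending down a 3rd: D#3 → B2 → G#2.

G#2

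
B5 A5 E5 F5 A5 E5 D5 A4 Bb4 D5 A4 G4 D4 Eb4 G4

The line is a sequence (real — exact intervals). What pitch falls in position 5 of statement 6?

The unit is 5 notes. Position-5 pitches of the 3 shown cells: A5, D5, G4.
Extending down a 5th: C4 → F3 → Bb2.

Bb2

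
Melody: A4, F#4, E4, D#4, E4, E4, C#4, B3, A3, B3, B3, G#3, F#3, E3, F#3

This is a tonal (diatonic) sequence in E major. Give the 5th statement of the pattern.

With a 5-note motive the entries are A4, E4, B3, each down a 4th from the previous.
Extending down a 4th: F#3 → C#3.
So cell 5 is C#3 A2 G#2 F#2 G#2.

C#3 A2 G#2 F#2 G#2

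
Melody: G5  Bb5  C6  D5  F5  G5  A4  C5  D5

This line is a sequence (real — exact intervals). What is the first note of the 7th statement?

C#3

With a 3-note motive the entries are G5, D5, A4, each down a 4th from the previous.
Continuing: E4 → B3 → F#3 → C#3. Statement 7 starts on C#3.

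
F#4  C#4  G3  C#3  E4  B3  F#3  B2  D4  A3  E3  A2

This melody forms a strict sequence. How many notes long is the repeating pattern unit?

12 notes total. Splitting into 3 groups of 4:
F#4 C#4 G3 C#3 | E4 B3 F#3 B2 | D4 A3 E3 A2
Every group is a transposition down a 2nd of the one before; no shorter unit works.

4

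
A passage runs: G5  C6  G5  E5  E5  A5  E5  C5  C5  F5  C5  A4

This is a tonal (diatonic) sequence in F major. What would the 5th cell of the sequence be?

F4 Bb4 F4 D4

The 4-note cells begin on G5, E5, C5 — each down a 3rd from the last.
Extending down a 3rd: A4 → F4.
So cell 5 is F4 Bb4 F4 D4.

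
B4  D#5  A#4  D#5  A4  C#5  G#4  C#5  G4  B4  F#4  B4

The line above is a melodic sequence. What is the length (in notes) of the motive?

4

12 notes total. Splitting into 3 groups of 4:
B4 D#5 A#4 D#5 | A4 C#5 G#4 C#5 | G4 B4 F#4 B4
Each cell is the previous one down a 2nd — so the unit is 4 notes.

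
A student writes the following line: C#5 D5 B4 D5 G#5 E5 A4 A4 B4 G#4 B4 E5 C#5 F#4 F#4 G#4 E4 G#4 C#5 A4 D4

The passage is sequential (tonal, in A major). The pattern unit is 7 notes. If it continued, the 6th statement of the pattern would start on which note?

G#3

Unit = 7 notes; the statements start on C#5, A4, F#4, moving down a 3rd each time.
Extending the heads down a 3rd: D4 → B3 → G#3.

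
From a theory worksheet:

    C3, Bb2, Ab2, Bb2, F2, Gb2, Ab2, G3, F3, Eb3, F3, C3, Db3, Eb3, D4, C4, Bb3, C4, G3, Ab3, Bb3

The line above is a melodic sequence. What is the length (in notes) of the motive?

7

There are 21 notes; a 7-note unit gives 3 cells:
C3 Bb2 Ab2 Bb2 F2 Gb2 Ab2 | G3 F3 Eb3 F3 C3 Db3 Eb3 | D4 C4 Bb3 C4 G3 Ab3 Bb3
Every group is a transposition up a 5th of the one before; no shorter unit works.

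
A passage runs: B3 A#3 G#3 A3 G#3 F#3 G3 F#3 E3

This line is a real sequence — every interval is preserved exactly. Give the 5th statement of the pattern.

Unit = 3 notes; the statements start on B3, A3, G3, moving down a 2nd each time.
Carrying on: F3 → Eb3.
From Eb3 the exact shape gives Eb3 D3 C3.

Eb3 D3 C3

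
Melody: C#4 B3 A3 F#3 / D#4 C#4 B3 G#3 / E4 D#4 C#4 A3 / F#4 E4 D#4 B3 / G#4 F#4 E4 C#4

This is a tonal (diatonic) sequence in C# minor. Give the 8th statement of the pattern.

C#5 B4 A4 F#4

With a 4-note motive the entries are C#4, D#4, E4, F#4, G#4, each up a 2nd from the previous.
Carrying on: A4 → B4 → C#5.
From C#5 the diatonic shape gives C#5 B4 A4 F#4.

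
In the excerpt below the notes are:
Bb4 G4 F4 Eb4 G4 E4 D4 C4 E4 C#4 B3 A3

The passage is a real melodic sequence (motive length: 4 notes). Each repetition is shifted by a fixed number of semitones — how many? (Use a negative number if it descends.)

-3

Unit = 4 notes; the statements start on Bb4, G4, E4, moving down a 3rd each time.
Bb4→G4 is 67 − 70 = -3 semitones.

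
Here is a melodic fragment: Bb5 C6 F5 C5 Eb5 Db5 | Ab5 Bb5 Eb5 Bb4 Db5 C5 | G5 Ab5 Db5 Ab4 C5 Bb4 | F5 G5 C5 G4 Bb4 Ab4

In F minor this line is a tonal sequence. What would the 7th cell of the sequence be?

C5 Db5 G4 Db4 F4 Eb4

Unit = 6 notes; the statements start on Bb5, Ab5, G5, F5, moving down a 2nd each time.
Continuing the starts: Eb5 → Db5 → C5.
So cell 7 is C5 Db5 G4 Db4 F4 Eb4.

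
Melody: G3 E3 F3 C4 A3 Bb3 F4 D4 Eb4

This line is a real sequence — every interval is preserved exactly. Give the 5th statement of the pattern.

With a 3-note motive the entries are G3, C4, F4, each up a 4th from the previous.
Carrying on: Bb4 → Eb5.
So cell 5 is Eb5 C5 Db5.

Eb5 C5 Db5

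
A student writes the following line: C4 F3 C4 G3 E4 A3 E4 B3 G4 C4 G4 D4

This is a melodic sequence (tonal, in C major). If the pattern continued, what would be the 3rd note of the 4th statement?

With 4-note cells, note 3 of each statement runs C4, E4, G4.
Each moves up a 3rd; the next is B4.

B4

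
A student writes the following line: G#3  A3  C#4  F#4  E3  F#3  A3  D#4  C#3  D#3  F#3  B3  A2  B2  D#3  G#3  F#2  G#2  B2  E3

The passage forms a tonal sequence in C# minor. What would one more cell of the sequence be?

Taking 4-note groups, the heads are G#3, E3, C#3, A2, F#2: the pattern moves down a 3rd.
Statement 6 starts on D#2 and keeps the same diatonic contour: D#2 E2 G#2 C#3.

D#2 E2 G#2 C#3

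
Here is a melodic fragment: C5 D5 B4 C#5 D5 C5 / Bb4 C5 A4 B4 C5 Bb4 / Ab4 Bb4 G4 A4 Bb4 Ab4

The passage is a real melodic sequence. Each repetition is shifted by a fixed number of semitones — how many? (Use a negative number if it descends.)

With a 6-note motive the entries are C5, Bb4, Ab4, each down a 2nd from the previous.
Counting half-steps from C5 to Bb4: -2.

-2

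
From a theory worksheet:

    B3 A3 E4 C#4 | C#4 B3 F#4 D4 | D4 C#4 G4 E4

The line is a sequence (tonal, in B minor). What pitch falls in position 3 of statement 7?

The unit is 4 notes. Position-3 pitches of the 3 shown cells: E4, F#4, G4.
Each moves up a 2nd. Continuing: A4 → B4 → C#5 → D5.

D5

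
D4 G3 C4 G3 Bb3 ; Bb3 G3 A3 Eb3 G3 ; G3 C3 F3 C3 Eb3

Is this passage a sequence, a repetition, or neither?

neither

Note 2 of cell 2 is G3; if this were a sequence it would be Eb3. No unit length gives a consistent transposition pattern.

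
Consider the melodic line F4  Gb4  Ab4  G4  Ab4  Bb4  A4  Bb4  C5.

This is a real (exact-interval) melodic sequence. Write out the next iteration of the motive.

B4 C5 D5

The 3-note cells begin on F4, G4, A4 — each up a 2nd from the last.
From B4 the exact shape gives B4 C5 D5.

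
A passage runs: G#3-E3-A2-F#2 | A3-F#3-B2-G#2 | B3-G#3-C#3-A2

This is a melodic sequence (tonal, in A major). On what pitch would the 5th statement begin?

D4

Unit = 4 notes; the statements start on G#3, A3, B3, moving up a 2nd each time.
Continuing: C#4 → D4. Statement 5 starts on D4.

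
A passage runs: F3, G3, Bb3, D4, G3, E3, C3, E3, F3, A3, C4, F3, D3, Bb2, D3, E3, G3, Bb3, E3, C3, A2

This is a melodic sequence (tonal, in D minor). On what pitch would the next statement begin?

Unit = 7 notes; the statements start on F3, E3, D3, moving down a 2nd each time.
One more step down a 2nd gives C3.

C3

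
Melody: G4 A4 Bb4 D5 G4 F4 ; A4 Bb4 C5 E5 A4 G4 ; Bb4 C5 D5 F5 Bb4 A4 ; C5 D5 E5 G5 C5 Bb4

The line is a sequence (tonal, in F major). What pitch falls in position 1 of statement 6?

E5

With 6-note cells, note 1 of each statement runs G4, A4, Bb4, C5.
Carrying that up a 2nd forward: D5 → E5.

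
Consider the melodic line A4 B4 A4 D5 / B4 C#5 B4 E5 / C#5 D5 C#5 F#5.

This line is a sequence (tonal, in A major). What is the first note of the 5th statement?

Unit = 4 notes; the statements start on A4, B4, C#5, moving up a 2nd each time.
Extending the heads up a 2nd: D5 → E5.

E5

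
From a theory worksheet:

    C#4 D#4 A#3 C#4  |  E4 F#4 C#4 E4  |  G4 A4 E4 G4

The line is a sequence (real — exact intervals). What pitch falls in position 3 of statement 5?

Grouping in 4s, the 3rd note of each cell is A#3, C#4, E4.
Extending up a 3rd: G4 → Bb4.

Bb4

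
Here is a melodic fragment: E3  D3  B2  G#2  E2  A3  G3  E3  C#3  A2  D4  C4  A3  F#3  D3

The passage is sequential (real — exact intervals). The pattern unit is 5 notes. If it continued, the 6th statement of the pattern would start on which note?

The 5-note cells begin on E3, A3, D4 — each up a 4th from the last.
Extending the heads up a 4th: G4 → C5 → F5.

F5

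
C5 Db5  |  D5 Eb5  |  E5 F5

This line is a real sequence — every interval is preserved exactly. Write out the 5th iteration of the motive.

G#5 A5

Taking 2-note groups, the heads are C5, D5, E5: the pattern moves up a 2nd.
Extending up a 2nd: F#5 → G#5.
So cell 5 is G#5 A5.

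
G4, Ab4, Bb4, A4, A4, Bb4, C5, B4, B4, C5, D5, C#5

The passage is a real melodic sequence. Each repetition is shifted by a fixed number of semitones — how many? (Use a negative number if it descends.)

2

Taking 4-note groups, the heads are G4, A4, B4: the pattern moves up a 2nd.
Counting half-steps from G4 to A4: 2.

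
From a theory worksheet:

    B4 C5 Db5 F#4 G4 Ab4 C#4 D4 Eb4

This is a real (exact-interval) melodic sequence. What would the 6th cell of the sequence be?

Unit = 3 notes; the statements start on B4, F#4, C#4, moving down a 4th each time.
Continuing the starts: G#3 → D#3 → A#2.
From A#2 the exact shape gives A#2 B2 C3.

A#2 B2 C3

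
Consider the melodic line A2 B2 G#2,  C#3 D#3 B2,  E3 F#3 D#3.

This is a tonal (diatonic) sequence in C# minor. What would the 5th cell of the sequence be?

B3 C#4 A3

Unit = 3 notes; the statements start on A2, C#3, E3, moving up a 3rd each time.
Continuing the starts: G#3 → B3.
So cell 5 is B3 C#4 A3.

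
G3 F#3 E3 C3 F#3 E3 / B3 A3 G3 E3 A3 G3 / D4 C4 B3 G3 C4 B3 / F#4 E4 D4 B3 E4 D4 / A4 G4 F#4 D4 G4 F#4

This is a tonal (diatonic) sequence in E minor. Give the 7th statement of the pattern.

E5 D5 C5 A4 D5 C5

Unit = 6 notes; the statements start on G3, B3, D4, F#4, A4, moving up a 3rd each time.
Continuing the starts: C5 → E5.
From E5 the diatonic shape gives E5 D5 C5 A4 D5 C5.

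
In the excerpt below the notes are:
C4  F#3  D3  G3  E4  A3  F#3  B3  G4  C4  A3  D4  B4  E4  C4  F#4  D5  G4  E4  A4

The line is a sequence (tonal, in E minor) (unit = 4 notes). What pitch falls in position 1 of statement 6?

F#5

The unit is 4 notes. Position-1 pitches of the 5 shown cells: C4, E4, G4, B4, D5.
One more up a 3rd gives F#5.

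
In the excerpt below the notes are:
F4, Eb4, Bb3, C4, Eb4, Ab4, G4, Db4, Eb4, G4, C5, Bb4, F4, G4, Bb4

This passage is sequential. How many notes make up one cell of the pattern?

5

15 notes total. Splitting into 3 groups of 5:
F4 Eb4 Bb3 C4 Eb4 | Ab4 G4 Db4 Eb4 G4 | C5 Bb4 F4 G4 Bb4
Each cell is the previous one up a 3rd — so the unit is 5 notes.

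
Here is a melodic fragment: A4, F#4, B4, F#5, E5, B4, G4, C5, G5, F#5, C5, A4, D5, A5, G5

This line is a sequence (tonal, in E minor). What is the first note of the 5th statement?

With a 5-note motive the entries are A4, B4, C5, each up a 2nd from the previous.
Continuing: D5 → E5. Statement 5 starts on E5.

E5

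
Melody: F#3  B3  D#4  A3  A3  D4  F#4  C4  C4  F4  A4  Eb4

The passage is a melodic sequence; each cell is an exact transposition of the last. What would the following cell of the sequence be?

The 4-note cells begin on F#3, A3, C4 — each up a 3rd from the last.
Statement 4 starts on Eb4 and keeps the same exact contour: Eb4 Ab4 C5 Gb4.

Eb4 Ab4 C5 Gb4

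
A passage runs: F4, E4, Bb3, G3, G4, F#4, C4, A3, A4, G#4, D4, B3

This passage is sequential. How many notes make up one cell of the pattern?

There are 12 notes; a 4-note unit gives 3 cells:
F4 E4 Bb3 G3 | G4 F#4 C4 A3 | A4 G#4 D4 B3
That's a consistent up a 2nd shift per cell, and no other grouping gives one.

4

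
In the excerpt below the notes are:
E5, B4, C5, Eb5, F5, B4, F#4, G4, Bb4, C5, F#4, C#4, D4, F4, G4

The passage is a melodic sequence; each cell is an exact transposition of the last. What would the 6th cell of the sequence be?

Taking 5-note groups, the heads are E5, B4, F#4: the pattern moves down a 4th.
Carrying on: C#4 → G#3 → D#3.
Statement 6 starts on D#3 and keeps the same exact contour: D#3 A#2 B2 D3 E3.

D#3 A#2 B2 D3 E3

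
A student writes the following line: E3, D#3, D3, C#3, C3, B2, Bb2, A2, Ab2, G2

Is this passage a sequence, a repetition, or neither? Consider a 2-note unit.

Each 2-note cell is the previous one transposed down a 2nd.

sequence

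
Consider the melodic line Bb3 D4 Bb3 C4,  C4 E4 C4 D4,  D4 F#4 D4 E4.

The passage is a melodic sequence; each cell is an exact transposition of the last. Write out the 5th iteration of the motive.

F#4 A#4 F#4 G#4

Unit = 4 notes; the statements start on Bb3, C4, D4, moving up a 2nd each time.
Extending up a 2nd: E4 → F#4.
From F#4 the exact shape gives F#4 A#4 F#4 G#4.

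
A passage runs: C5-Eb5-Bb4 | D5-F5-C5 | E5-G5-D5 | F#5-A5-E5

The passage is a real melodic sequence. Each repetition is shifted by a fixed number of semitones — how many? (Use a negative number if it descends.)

Taking 3-note groups, the heads are C5, D5, E5, F#5: the pattern moves up a 2nd.
Counting half-steps from C5 to D5: 2.

2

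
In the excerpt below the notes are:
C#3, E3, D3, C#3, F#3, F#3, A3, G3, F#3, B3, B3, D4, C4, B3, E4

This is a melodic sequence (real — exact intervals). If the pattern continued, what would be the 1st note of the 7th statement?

G5

Grouping in 5s, the 1st note of each cell is C#3, F#3, B3.
Each moves up a 4th. Continuing: E4 → A4 → D5 → G5.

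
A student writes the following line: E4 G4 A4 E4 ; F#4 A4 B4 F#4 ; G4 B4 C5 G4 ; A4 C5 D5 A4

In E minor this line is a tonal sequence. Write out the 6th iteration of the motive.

With a 4-note motive the entries are E4, F#4, G4, A4, each up a 2nd from the previous.
Extending up a 2nd: B4 → C5.
From C5 the diatonic shape gives C5 E5 F#5 C5.

C5 E5 F#5 C5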